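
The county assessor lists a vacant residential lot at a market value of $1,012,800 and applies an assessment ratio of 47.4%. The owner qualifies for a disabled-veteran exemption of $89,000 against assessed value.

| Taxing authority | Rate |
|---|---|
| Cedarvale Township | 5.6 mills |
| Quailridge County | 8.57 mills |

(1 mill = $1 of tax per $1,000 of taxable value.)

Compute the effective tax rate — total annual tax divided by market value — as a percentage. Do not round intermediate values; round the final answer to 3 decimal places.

0.547%

Assessed value = $1,012,800 × 0.474 = $480,067.2
Taxable value = $480,067.2 − $89,000 = $391,067.2
Cedarvale Township: $391,067.2 × 0.0056 = $2,189.97632
Quailridge County: $391,067.2 × 0.00857 = $3,351.445904
Total tax = $5,541.422224
Effective rate = $5,541.422224 ÷ $1,012,800 = 0.547% of market value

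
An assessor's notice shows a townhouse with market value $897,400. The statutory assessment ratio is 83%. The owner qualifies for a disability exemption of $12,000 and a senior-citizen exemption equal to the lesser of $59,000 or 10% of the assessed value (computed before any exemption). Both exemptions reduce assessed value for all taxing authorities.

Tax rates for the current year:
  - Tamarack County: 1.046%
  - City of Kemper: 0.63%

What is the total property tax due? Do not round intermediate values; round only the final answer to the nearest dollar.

$11,294

Assessed value = $897,400 × 0.83 = $744,842
Senior-citizen exemption = min($59,000, 10% × $744,842) = min($59,000, $74,484.2) = $59,000 (dollar cap binds)
Taxable value = $744,842 − $12,000 − $59,000 = $673,842
Tamarack County: $673,842 × 0.01046 = $7,048.38732
City of Kemper: $673,842 × 0.0063 = $4,245.2046
Total = $11,293.59192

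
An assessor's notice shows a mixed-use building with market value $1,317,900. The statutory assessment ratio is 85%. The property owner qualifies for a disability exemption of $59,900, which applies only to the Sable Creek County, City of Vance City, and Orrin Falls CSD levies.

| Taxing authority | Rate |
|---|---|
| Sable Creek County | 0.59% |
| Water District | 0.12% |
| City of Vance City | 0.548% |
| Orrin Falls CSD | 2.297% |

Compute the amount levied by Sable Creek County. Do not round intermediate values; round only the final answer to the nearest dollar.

Assessed value = $1,317,900 × 0.85 = $1,120,215
Sable Creek County taxable value = $1,120,215 − $59,900 = $1,060,315
Sable Creek County levy = $1,060,315 × 0.0059 = $6,255.8585

$6,256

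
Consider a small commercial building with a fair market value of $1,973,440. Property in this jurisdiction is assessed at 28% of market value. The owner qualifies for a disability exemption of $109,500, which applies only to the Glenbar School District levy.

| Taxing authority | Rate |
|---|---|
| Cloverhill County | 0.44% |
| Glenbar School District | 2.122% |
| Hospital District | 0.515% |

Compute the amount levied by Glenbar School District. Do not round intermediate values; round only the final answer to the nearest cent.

Assessed value = $1,973,440 × 0.28 = $552,563.2
Glenbar School District taxable value = $552,563.2 − $109,500 = $443,063.2
Glenbar School District levy = $443,063.2 × 0.02122 = $9,401.801104

$9,401.80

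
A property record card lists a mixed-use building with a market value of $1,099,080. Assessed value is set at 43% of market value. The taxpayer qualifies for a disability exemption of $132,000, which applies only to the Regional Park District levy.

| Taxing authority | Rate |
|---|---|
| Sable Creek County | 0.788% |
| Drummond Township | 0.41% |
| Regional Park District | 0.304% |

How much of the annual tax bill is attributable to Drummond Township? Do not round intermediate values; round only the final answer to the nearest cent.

Assessed value = $1,099,080 × 0.43 = $472,604.4
Drummond Township taxable value = $472,604.4 (exemption does not apply)
Drummond Township levy = $472,604.4 × 0.0041 = $1,937.67804

$1,937.68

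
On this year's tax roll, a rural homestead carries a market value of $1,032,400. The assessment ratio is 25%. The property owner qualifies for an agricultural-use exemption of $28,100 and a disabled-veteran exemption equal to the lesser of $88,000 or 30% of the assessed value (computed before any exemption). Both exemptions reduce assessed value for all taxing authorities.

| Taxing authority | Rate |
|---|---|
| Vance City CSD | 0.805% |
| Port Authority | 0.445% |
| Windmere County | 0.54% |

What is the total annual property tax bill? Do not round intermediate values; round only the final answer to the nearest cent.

$2,731.00

Assessed value = $1,032,400 × 0.25 = $258,100
Disabled-veteran exemption = min($88,000, 30% × $258,100) = min($88,000, $77,430) = $77,430 (percentage binds)
Taxable value = $258,100 − $28,100 − $77,430 = $152,570
Vance City CSD: $152,570 × 0.00805 = $1,228.1885
Port Authority: $152,570 × 0.00445 = $678.9365
Windmere County: $152,570 × 0.0054 = $823.878
Total = $2,731.003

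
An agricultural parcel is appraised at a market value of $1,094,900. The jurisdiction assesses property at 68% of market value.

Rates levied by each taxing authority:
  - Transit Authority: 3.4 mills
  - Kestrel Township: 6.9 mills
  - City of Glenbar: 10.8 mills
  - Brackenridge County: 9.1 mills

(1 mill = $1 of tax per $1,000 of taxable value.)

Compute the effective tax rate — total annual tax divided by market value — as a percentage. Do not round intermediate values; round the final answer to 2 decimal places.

2.05%

Assessed value = $1,094,900 × 0.68 = $744,532
Transit Authority: $744,532 × 0.0034 = $2,531.4088
Kestrel Township: $744,532 × 0.0069 = $5,137.2708
City of Glenbar: $744,532 × 0.0108 = $8,040.9456
Brackenridge County: $744,532 × 0.0091 = $6,775.2412
Total tax = $22,484.8664
Effective rate = $22,484.8664 ÷ $1,094,900 = 2.05% of market value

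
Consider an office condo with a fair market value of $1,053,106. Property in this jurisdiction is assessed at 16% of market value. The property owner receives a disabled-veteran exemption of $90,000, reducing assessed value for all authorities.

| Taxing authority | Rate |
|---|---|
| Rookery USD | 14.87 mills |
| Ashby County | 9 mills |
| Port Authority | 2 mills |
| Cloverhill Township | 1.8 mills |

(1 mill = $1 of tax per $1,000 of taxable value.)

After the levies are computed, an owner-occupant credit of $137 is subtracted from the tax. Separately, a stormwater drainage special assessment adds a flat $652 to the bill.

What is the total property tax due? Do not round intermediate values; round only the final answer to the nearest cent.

$2,687.01

Assessed value = $1,053,106 × 0.16 = $168,496.96
Taxable value = $168,496.96 − $90,000 = $78,496.96
Rookery USD: $78,496.96 × 0.01487 = $1,167.2497952
Ashby County: $78,496.96 × 0.009 = $706.47264
Port Authority: $78,496.96 × 0.002 = $156.99392
Cloverhill Township: $78,496.96 × 0.0018 = $141.294528
Levies subtotal = $2,172.0108832
After credit = $2,172.0108832 − $137 = $2,035.0108832
Total = $2,035.0108832 + $652 = $2,687.0108832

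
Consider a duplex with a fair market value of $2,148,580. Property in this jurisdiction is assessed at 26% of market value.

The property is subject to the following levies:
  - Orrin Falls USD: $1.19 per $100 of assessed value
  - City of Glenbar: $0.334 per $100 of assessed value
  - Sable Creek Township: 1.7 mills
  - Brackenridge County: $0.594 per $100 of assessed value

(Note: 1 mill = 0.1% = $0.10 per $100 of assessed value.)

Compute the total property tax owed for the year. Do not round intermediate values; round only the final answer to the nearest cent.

Assessed value = $2,148,580 × 0.26 = $558,630.8
Orrin Falls USD: $558,630.8 × 0.0119 = $6,647.70652
City of Glenbar: $558,630.8 × 0.00334 = $1,865.826872
Sable Creek Township: $558,630.8 × 0.0017 = $949.67236
Brackenridge County: $558,630.8 × 0.00594 = $3,318.266952
Total = $12,781.472704

$12,781.47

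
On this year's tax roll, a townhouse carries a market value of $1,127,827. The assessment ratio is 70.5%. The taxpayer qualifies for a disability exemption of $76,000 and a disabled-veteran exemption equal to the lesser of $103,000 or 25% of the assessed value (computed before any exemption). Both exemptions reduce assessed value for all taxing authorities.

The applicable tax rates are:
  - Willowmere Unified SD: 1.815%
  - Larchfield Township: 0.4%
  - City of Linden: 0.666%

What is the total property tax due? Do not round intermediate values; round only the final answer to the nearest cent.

Assessed value = $1,127,827 × 0.705 = $795,118.035
Disabled-veteran exemption = min($103,000, 25% × $795,118.035) = min($103,000, $198,779.50875) = $103,000 (dollar cap binds)
Taxable value = $795,118.035 − $76,000 − $103,000 = $616,118.035
Willowmere Unified SD: $616,118.035 × 0.01815 = $11,182.54233525
Larchfield Township: $616,118.035 × 0.004 = $2,464.47214
City of Linden: $616,118.035 × 0.00666 = $4,103.3461131
Total = $17,750.36058835

$17,750.36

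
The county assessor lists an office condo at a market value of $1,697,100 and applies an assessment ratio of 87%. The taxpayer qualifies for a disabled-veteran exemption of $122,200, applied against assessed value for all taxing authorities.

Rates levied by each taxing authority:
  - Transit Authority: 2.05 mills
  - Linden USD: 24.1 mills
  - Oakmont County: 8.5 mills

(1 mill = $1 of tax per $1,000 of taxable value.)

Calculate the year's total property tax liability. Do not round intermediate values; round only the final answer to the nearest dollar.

$46,926

Assessed value = $1,697,100 × 0.87 = $1,476,477
Taxable value = $1,476,477 − $122,200 = $1,354,277
Transit Authority: $1,354,277 × 0.00205 = $2,776.26785
Linden USD: $1,354,277 × 0.0241 = $32,638.0757
Oakmont County: $1,354,277 × 0.0085 = $11,511.3545
Total = $2,776.26785 + $32,638.0757 + $11,511.3545 = $46,925.69805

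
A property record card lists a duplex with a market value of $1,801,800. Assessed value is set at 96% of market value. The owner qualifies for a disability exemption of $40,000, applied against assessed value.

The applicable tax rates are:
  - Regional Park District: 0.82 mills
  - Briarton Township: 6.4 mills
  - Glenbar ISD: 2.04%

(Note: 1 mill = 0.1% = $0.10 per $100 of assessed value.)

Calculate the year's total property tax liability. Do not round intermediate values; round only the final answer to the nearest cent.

Assessed value = $1,801,800 × 0.96 = $1,729,728
Taxable value = $1,729,728 − $40,000 = $1,689,728
Regional Park District: $1,689,728 × 0.00082 = $1,385.57696
Briarton Township: $1,689,728 × 0.0064 = $10,814.2592
Glenbar ISD: $1,689,728 × 0.0204 = $34,470.4512
Total = $46,670.28736

$46,670.29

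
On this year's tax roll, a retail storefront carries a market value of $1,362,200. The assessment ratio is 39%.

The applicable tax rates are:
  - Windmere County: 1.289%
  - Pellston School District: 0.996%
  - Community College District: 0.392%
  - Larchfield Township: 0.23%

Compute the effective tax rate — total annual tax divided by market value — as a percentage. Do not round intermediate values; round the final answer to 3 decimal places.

Assessed value = $1,362,200 × 0.39 = $531,258
Windmere County: $531,258 × 0.01289 = $6,847.91562
Pellston School District: $531,258 × 0.00996 = $5,291.32968
Community College District: $531,258 × 0.00392 = $2,082.53136
Larchfield Township: $531,258 × 0.0023 = $1,221.8934
Total tax = $15,443.67006
Effective rate = $15,443.67006 ÷ $1,362,200 = 1.134% of market value

1.134%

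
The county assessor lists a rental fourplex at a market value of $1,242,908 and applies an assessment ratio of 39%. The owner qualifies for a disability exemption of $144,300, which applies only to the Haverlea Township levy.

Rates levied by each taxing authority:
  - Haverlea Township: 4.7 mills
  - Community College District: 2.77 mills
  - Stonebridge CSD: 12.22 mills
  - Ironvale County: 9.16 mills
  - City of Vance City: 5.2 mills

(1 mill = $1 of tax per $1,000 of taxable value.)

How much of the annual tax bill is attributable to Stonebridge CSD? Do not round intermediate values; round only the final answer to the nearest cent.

$5,923.45

Assessed value = $1,242,908 × 0.39 = $484,734.12
Stonebridge CSD taxable value = $484,734.12 (exemption does not apply)
Stonebridge CSD levy = $484,734.12 × 0.01222 = $5,923.4509464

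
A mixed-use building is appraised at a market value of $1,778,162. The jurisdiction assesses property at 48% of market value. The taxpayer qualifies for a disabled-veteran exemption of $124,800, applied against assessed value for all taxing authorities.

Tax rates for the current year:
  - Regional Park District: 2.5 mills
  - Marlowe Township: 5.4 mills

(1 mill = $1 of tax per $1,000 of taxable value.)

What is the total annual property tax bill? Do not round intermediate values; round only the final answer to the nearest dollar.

Assessed value = $1,778,162 × 0.48 = $853,517.76
Taxable value = $853,517.76 − $124,800 = $728,717.76
Regional Park District: $728,717.76 × 0.0025 = $1,821.7944
Marlowe Township: $728,717.76 × 0.0054 = $3,935.075904
Total = $1,821.7944 + $3,935.075904 = $5,756.870304

$5,757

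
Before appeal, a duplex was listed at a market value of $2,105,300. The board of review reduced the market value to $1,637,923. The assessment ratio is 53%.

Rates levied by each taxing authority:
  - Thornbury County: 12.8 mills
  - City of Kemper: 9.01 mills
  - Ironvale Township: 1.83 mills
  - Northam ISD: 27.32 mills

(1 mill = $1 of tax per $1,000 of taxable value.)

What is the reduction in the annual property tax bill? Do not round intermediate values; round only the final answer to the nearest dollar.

$12,623

Old assessed value = $2,105,300 × 0.53 = $1,115,809
New assessed value = $1,637,923 × 0.53 = $868,099.19
Combined rate = 0.0128 + 0.00901 + 0.00183 + 0.02732 = 0.05096
Old tax = $1,115,809 × 0.05096 = $56,861.62664
New tax = $868,099.19 × 0.05096 = $44,238.3347224
Reduction = $56,861.62664 − $44,238.3347224 = $12,623.2919176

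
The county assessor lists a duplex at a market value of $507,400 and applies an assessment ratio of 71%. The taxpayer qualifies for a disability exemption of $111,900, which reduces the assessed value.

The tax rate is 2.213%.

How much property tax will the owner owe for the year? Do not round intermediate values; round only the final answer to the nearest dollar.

$5,496

Assessed value = $507,400 × 0.71 = $360,254
Taxable value = $360,254 − $111,900 = $248,354
Tax = $248,354 × 0.02213 = $5,496.07402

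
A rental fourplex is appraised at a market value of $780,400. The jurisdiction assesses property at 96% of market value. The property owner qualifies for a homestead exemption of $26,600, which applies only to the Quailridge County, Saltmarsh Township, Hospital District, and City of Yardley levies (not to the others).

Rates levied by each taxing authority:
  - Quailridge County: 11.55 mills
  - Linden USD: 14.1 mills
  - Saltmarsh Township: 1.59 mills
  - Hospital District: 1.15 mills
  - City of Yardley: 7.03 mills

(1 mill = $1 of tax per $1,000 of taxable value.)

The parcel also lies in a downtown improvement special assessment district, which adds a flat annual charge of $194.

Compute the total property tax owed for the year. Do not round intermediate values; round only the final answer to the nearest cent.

$26,162.99

Assessed value = $780,400 × 0.96 = $749,184
Quailridge County: ($749,184 − $26,600) × 0.01155 = $722,584 × 0.01155 = $8,345.8452
Linden USD: $749,184 × 0.0141 = $10,563.4944
Saltmarsh Township: ($749,184 − $26,600) × 0.00159 = $722,584 × 0.00159 = $1,148.90856
Hospital District: ($749,184 − $26,600) × 0.00115 = $722,584 × 0.00115 = $830.9716
City of Yardley: ($749,184 − $26,600) × 0.00703 = $722,584 × 0.00703 = $5,079.76552
Levies subtotal = $25,968.98528
Total = $25,968.98528 + $194 = $26,162.98528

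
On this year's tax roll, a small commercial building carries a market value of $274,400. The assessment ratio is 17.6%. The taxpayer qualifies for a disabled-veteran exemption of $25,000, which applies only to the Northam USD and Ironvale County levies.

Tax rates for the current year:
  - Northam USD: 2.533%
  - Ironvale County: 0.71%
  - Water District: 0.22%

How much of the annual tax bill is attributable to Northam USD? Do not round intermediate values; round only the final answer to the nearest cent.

$590.05

Assessed value = $274,400 × 0.176 = $48,294.4
Northam USD taxable value = $48,294.4 − $25,000 = $23,294.4
Northam USD levy = $23,294.4 × 0.02533 = $590.047152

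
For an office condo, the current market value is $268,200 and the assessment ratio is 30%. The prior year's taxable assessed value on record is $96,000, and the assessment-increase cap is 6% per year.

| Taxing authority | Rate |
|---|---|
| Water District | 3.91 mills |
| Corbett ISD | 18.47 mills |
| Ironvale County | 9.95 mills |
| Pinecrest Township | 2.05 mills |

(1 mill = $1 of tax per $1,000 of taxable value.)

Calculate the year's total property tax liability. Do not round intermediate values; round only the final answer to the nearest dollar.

$2,766

Uncapped assessed value = $268,200 × 0.3 = $80,460
Cap limit = $96,000 × 1.06 = $101,760
Taxable assessed value = min($80,460, $101,760) = $80,460 (cap does not bind)
Water District: $80,460 × 0.00391 = $314.5986
Corbett ISD: $80,460 × 0.01847 = $1,486.0962
Ironvale County: $80,460 × 0.00995 = $800.577
Pinecrest Township: $80,460 × 0.00205 = $164.943
Total = $2,766.2148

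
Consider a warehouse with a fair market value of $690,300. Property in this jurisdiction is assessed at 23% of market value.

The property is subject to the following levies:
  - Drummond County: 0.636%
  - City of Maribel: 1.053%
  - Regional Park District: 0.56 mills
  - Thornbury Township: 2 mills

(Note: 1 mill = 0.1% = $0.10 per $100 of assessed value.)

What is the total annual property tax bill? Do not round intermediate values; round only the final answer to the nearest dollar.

$3,088

Assessed value = $690,300 × 0.23 = $158,769
Drummond County: $158,769 × 0.00636 = $1,009.77084
City of Maribel: $158,769 × 0.01053 = $1,671.83757
Regional Park District: $158,769 × 0.00056 = $88.91064
Thornbury Township: $158,769 × 0.002 = $317.538
Total = $3,088.05705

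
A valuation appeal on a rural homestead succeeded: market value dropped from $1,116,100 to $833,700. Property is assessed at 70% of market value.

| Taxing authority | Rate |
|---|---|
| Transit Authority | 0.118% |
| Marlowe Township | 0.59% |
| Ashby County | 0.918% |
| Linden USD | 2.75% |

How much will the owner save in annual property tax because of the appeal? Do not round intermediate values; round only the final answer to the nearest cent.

Old assessed value = $1,116,100 × 0.7 = $781,270
New assessed value = $833,700 × 0.7 = $583,590
Combined rate = 0.00118 + 0.0059 + 0.00918 + 0.0275 = 0.04376
Old tax = $781,270 × 0.04376 = $34,188.3752
New tax = $583,590 × 0.04376 = $25,537.8984
Reduction = $34,188.3752 − $25,537.8984 = $8,650.4768

$8,650.48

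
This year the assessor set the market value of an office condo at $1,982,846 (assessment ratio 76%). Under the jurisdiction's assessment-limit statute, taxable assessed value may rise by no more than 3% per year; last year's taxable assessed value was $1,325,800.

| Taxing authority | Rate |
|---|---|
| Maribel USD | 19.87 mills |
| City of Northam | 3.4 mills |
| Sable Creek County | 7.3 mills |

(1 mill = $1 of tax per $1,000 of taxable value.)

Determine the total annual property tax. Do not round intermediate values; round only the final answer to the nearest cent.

Uncapped assessed value = $1,982,846 × 0.76 = $1,506,962.96
Cap limit = $1,325,800 × 1.03 = $1,365,574
Taxable assessed value = min($1,506,962.96, $1,365,574) = $1,365,574 (cap binds)
Maribel USD: $1,365,574 × 0.01987 = $27,133.95538
City of Northam: $1,365,574 × 0.0034 = $4,642.9516
Sable Creek County: $1,365,574 × 0.0073 = $9,968.6902
Total = $41,745.59718

$41,745.60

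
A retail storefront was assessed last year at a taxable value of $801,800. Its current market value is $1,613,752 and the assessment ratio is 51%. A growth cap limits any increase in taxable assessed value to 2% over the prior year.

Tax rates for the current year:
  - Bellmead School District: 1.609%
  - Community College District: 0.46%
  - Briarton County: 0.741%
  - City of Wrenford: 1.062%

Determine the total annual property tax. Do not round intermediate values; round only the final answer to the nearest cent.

Uncapped assessed value = $1,613,752 × 0.51 = $823,013.52
Cap limit = $801,800 × 1.02 = $817,836
Taxable assessed value = min($823,013.52, $817,836) = $817,836 (cap binds)
Bellmead School District: $817,836 × 0.01609 = $13,158.98124
Community College District: $817,836 × 0.0046 = $3,762.0456
Briarton County: $817,836 × 0.00741 = $6,060.16476
City of Wrenford: $817,836 × 0.01062 = $8,685.41832
Total = $31,666.60992

$31,666.61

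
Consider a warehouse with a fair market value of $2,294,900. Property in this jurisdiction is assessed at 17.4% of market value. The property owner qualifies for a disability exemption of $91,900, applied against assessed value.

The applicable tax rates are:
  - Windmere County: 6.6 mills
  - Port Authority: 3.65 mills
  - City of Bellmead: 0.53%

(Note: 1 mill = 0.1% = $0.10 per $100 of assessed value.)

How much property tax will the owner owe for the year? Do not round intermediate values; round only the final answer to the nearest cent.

$4,780.27

Assessed value = $2,294,900 × 0.174 = $399,312.6
Taxable value = $399,312.6 − $91,900 = $307,412.6
Windmere County: $307,412.6 × 0.0066 = $2,028.92316
Port Authority: $307,412.6 × 0.00365 = $1,122.05599
City of Bellmead: $307,412.6 × 0.0053 = $1,629.28678
Total = $4,780.26593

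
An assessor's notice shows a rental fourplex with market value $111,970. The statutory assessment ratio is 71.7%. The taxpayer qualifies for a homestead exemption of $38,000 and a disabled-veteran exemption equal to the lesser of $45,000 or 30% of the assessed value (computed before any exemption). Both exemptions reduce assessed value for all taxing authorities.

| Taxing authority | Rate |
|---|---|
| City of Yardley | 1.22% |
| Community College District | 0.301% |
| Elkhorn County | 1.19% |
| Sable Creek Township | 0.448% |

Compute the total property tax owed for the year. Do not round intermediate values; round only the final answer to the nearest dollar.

Assessed value = $111,970 × 0.717 = $80,282.49
Disabled-veteran exemption = min($45,000, 30% × $80,282.49) = min($45,000, $24,084.747) = $24,084.747 (percentage binds)
Taxable value = $80,282.49 − $38,000 − $24,084.747 = $18,197.743
City of Yardley: $18,197.743 × 0.0122 = $222.0124646
Community College District: $18,197.743 × 0.00301 = $54.77520643
Elkhorn County: $18,197.743 × 0.0119 = $216.5531417
Sable Creek Township: $18,197.743 × 0.00448 = $81.52588864
Total = $574.86670137

$575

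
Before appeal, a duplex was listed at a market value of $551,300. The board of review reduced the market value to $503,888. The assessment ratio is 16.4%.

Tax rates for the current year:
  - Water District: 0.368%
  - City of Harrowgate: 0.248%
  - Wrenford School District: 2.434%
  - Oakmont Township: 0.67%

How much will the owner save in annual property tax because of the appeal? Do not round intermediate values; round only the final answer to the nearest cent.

$289.25

Old assessed value = $551,300 × 0.164 = $90,413.2
New assessed value = $503,888 × 0.164 = $82,637.632
Combined rate = 0.00368 + 0.00248 + 0.02434 + 0.0067 = 0.0372
Old tax = $90,413.2 × 0.0372 = $3,363.37104
New tax = $82,637.632 × 0.0372 = $3,074.1199104
Reduction = $3,363.37104 − $3,074.1199104 = $289.2511296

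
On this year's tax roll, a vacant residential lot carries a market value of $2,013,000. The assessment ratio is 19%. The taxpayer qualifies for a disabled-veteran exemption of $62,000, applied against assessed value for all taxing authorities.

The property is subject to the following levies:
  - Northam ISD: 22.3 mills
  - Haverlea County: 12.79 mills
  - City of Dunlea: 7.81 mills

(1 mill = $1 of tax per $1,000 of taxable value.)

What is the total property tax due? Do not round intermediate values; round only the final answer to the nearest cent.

Assessed value = $2,013,000 × 0.19 = $382,470
Taxable value = $382,470 − $62,000 = $320,470
Northam ISD: $320,470 × 0.0223 = $7,146.481
Haverlea County: $320,470 × 0.01279 = $4,098.8113
City of Dunlea: $320,470 × 0.00781 = $2,502.8707
Total = $7,146.481 + $4,098.8113 + $2,502.8707 = $13,748.163

$13,748.16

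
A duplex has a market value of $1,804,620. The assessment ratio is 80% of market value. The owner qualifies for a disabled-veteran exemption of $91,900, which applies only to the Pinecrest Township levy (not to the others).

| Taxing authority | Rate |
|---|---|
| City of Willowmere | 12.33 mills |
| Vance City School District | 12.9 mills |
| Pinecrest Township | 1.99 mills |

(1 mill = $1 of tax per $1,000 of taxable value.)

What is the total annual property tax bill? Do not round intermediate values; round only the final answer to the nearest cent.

Assessed value = $1,804,620 × 0.8 = $1,443,696
City of Willowmere: $1,443,696 × 0.01233 = $17,800.77168
Vance City School District: $1,443,696 × 0.0129 = $18,623.6784
Pinecrest Township: ($1,443,696 − $91,900) × 0.00199 = $1,351,796 × 0.00199 = $2,690.07404
Total = $39,114.52412

$39,114.52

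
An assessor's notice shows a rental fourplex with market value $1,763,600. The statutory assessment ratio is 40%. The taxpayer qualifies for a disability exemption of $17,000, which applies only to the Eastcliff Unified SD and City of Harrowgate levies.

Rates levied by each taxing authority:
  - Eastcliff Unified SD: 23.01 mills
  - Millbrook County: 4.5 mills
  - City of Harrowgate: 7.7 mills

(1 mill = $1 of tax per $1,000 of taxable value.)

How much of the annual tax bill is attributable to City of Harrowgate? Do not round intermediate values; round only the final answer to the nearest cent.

$5,300.99

Assessed value = $1,763,600 × 0.4 = $705,440
City of Harrowgate taxable value = $705,440 − $17,000 = $688,440
City of Harrowgate levy = $688,440 × 0.0077 = $5,300.988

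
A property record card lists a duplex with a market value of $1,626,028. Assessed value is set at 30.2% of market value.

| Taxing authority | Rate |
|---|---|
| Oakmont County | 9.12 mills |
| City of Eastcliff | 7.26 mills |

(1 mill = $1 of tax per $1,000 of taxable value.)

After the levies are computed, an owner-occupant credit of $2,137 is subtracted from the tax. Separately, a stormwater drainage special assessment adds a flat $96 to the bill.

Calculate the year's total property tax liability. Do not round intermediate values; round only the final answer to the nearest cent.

$6,002.57

Assessed value = $1,626,028 × 0.302 = $491,060.456
Oakmont County: $491,060.456 × 0.00912 = $4,478.47135872
City of Eastcliff: $491,060.456 × 0.00726 = $3,565.09891056
Levies subtotal = $8,043.57026928
After credit = $8,043.57026928 − $2,137 = $5,906.57026928
Total = $5,906.57026928 + $96 = $6,002.57026928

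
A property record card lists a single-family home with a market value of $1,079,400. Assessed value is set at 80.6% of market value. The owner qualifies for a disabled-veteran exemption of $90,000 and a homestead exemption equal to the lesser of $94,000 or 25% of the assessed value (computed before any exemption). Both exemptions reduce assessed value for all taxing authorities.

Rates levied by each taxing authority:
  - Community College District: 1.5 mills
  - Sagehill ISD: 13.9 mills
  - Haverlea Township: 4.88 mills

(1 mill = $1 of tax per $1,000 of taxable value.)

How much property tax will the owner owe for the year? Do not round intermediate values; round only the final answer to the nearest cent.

$13,912.01

Assessed value = $1,079,400 × 0.806 = $869,996.4
Homestead exemption = min($94,000, 25% × $869,996.4) = min($94,000, $217,499.1) = $94,000 (dollar cap binds)
Taxable value = $869,996.4 − $90,000 − $94,000 = $685,996.4
Community College District: $685,996.4 × 0.0015 = $1,028.9946
Sagehill ISD: $685,996.4 × 0.0139 = $9,535.34996
Haverlea Township: $685,996.4 × 0.00488 = $3,347.662432
Total = $13,912.006992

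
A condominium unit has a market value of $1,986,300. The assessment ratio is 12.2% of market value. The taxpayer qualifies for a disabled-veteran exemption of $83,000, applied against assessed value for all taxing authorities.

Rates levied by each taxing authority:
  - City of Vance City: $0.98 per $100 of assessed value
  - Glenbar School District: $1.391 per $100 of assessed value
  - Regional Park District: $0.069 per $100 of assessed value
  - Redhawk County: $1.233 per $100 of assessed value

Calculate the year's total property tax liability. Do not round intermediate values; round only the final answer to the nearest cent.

$5,852.14

Assessed value = $1,986,300 × 0.122 = $242,328.6
Taxable value = $242,328.6 − $83,000 = $159,328.6
City of Vance City: $159,328.6 × 0.0098 = $1,561.42028
Glenbar School District: $159,328.6 × 0.01391 = $2,216.260826
Regional Park District: $159,328.6 × 0.00069 = $109.936734
Redhawk County: $159,328.6 × 0.01233 = $1,964.521638
Total = $1,561.42028 + $2,216.260826 + $109.936734 + $1,964.521638 = $5,852.139478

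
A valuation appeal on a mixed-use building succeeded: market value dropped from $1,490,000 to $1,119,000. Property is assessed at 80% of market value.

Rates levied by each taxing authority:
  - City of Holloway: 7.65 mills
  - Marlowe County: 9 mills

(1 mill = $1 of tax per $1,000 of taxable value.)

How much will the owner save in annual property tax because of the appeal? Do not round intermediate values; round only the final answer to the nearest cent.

$4,941.72

Old assessed value = $1,490,000 × 0.8 = $1,192,000
New assessed value = $1,119,000 × 0.8 = $895,200
Combined rate = 0.00765 + 0.009 = 0.01665
Old tax = $1,192,000 × 0.01665 = $19,846.8
New tax = $895,200 × 0.01665 = $14,905.08
Reduction = $19,846.8 − $14,905.08 = $4,941.72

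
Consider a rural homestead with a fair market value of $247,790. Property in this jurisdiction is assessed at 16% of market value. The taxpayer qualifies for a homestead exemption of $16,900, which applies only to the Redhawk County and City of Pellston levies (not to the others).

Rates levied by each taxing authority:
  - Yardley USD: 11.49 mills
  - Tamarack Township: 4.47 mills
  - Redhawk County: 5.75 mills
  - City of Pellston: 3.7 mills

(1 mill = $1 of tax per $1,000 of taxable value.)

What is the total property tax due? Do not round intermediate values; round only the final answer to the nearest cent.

Assessed value = $247,790 × 0.16 = $39,646.4
Yardley USD: $39,646.4 × 0.01149 = $455.537136
Tamarack Township: $39,646.4 × 0.00447 = $177.219408
Redhawk County: ($39,646.4 − $16,900) × 0.00575 = $22,746.4 × 0.00575 = $130.7918
City of Pellston: ($39,646.4 − $16,900) × 0.0037 = $22,746.4 × 0.0037 = $84.16168
Total = $847.710024

$847.71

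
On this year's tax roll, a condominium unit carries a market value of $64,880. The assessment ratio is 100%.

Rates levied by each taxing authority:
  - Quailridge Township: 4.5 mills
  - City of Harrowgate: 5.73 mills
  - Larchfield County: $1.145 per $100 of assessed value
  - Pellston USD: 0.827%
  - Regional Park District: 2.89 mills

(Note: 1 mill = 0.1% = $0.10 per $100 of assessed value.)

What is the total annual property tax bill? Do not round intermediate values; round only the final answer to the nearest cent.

Assessed value = $64,880 × 1 = $64,880
Quailridge Township: $64,880 × 0.0045 = $291.96
City of Harrowgate: $64,880 × 0.00573 = $371.7624
Larchfield County: $64,880 × 0.01145 = $742.876
Pellston USD: $64,880 × 0.00827 = $536.5576
Regional Park District: $64,880 × 0.00289 = $187.5032
Total = $2,130.6592

$2,130.66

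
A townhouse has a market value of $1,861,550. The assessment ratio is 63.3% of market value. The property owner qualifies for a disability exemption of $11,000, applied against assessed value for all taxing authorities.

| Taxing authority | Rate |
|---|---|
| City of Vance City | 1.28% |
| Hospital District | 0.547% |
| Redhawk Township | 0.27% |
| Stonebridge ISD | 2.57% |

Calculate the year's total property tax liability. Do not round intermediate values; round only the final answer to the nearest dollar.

$54,481

Assessed value = $1,861,550 × 0.633 = $1,178,361.15
Taxable value = $1,178,361.15 − $11,000 = $1,167,361.15
City of Vance City: $1,167,361.15 × 0.0128 = $14,942.22272
Hospital District: $1,167,361.15 × 0.00547 = $6,385.4654905
Redhawk Township: $1,167,361.15 × 0.0027 = $3,151.875105
Stonebridge ISD: $1,167,361.15 × 0.0257 = $30,001.181555
Total = $14,942.22272 + $6,385.4654905 + $3,151.875105 + $30,001.181555 = $54,480.7448705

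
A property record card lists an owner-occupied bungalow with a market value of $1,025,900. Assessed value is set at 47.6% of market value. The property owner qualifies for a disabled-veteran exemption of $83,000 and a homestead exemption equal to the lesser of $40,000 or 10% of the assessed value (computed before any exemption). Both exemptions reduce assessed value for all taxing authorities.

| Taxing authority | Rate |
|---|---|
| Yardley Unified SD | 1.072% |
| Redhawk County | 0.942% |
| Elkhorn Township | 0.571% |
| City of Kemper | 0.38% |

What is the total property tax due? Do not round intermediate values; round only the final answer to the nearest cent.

$10,831.99

Assessed value = $1,025,900 × 0.476 = $488,328.4
Homestead exemption = min($40,000, 10% × $488,328.4) = min($40,000, $48,832.84) = $40,000 (dollar cap binds)
Taxable value = $488,328.4 − $83,000 − $40,000 = $365,328.4
Yardley Unified SD: $365,328.4 × 0.01072 = $3,916.320448
Redhawk County: $365,328.4 × 0.00942 = $3,441.393528
Elkhorn Township: $365,328.4 × 0.00571 = $2,086.025164
City of Kemper: $365,328.4 × 0.0038 = $1,388.24792
Total = $10,831.98706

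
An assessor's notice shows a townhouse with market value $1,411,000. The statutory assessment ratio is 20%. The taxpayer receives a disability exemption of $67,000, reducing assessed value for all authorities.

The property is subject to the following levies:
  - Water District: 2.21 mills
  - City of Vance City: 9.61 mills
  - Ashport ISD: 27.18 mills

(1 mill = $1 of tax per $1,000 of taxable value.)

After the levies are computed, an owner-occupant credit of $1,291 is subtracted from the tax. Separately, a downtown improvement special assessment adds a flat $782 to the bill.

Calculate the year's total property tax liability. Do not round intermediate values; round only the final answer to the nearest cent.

Assessed value = $1,411,000 × 0.2 = $282,200
Taxable value = $282,200 − $67,000 = $215,200
Water District: $215,200 × 0.00221 = $475.592
City of Vance City: $215,200 × 0.00961 = $2,068.072
Ashport ISD: $215,200 × 0.02718 = $5,849.136
Levies subtotal = $8,392.8
After credit = $8,392.8 − $1,291 = $7,101.8
Total = $7,101.8 + $782 = $7,883.8

$7,883.80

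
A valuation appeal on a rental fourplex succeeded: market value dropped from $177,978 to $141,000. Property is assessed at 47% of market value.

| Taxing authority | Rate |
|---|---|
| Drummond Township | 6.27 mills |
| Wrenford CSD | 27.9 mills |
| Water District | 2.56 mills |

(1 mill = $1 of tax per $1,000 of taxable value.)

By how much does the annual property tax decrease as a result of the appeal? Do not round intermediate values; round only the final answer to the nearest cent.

$638.35

Old assessed value = $177,978 × 0.47 = $83,649.66
New assessed value = $141,000 × 0.47 = $66,270
Combined rate = 0.00627 + 0.0279 + 0.00256 = 0.03673
Old tax = $83,649.66 × 0.03673 = $3,072.4520118
New tax = $66,270 × 0.03673 = $2,434.0971
Reduction = $3,072.4520118 − $2,434.0971 = $638.3549118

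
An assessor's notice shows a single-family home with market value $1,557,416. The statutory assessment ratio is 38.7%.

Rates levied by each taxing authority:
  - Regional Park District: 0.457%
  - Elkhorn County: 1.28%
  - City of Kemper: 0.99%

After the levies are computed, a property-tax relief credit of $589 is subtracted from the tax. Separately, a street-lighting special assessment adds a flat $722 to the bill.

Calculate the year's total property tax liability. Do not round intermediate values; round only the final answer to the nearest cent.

Assessed value = $1,557,416 × 0.387 = $602,719.992
Regional Park District: $602,719.992 × 0.00457 = $2,754.43036344
Elkhorn County: $602,719.992 × 0.0128 = $7,714.8158976
City of Kemper: $602,719.992 × 0.0099 = $5,966.9279208
Levies subtotal = $16,436.17418184
After credit = $16,436.17418184 − $589 = $15,847.17418184
Total = $15,847.17418184 + $722 = $16,569.17418184

$16,569.17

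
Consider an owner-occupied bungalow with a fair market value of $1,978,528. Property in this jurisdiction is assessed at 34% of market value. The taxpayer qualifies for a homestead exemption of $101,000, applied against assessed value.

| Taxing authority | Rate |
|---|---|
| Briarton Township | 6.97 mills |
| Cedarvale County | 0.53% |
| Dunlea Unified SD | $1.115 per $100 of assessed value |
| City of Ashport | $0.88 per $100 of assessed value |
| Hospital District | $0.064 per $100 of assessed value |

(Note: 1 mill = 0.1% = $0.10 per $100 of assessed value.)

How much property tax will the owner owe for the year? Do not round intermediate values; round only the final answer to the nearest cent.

$18,786.05

Assessed value = $1,978,528 × 0.34 = $672,699.52
Taxable value = $672,699.52 − $101,000 = $571,699.52
Briarton Township: $571,699.52 × 0.00697 = $3,984.7456544
Cedarvale County: $571,699.52 × 0.0053 = $3,030.007456
Dunlea Unified SD: $571,699.52 × 0.01115 = $6,374.449648
City of Ashport: $571,699.52 × 0.0088 = $5,030.955776
Hospital District: $571,699.52 × 0.00064 = $365.8876928
Total = $18,786.0462272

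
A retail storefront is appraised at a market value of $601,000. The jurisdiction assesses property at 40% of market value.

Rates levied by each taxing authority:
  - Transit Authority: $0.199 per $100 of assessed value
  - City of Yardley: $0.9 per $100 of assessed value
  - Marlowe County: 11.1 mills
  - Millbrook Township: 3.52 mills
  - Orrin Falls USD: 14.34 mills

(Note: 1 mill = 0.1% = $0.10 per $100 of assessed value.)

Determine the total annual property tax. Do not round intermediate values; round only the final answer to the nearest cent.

Assessed value = $601,000 × 0.4 = $240,400
Transit Authority: $240,400 × 0.00199 = $478.396
City of Yardley: $240,400 × 0.009 = $2,163.6
Marlowe County: $240,400 × 0.0111 = $2,668.44
Millbrook Township: $240,400 × 0.00352 = $846.208
Orrin Falls USD: $240,400 × 0.01434 = $3,447.336
Total = $9,603.98

$9,603.98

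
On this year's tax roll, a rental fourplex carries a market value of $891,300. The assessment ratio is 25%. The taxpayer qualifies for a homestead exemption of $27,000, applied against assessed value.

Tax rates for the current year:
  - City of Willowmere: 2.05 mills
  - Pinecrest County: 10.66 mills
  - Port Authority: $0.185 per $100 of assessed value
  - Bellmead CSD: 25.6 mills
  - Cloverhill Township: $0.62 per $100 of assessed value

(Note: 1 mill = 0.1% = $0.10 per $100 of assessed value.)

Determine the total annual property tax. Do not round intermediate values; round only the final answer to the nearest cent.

Assessed value = $891,300 × 0.25 = $222,825
Taxable value = $222,825 − $27,000 = $195,825
City of Willowmere: $195,825 × 0.00205 = $401.44125
Pinecrest County: $195,825 × 0.01066 = $2,087.4945
Port Authority: $195,825 × 0.00185 = $362.27625
Bellmead CSD: $195,825 × 0.0256 = $5,013.12
Cloverhill Township: $195,825 × 0.0062 = $1,214.115
Total = $9,078.447

$9,078.45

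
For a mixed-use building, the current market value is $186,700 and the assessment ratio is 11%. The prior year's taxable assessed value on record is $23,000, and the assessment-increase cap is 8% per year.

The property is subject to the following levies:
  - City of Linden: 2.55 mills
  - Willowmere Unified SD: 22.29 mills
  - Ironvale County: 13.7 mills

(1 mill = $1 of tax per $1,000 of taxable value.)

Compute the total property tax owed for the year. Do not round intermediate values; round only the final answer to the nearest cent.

$791.50

Uncapped assessed value = $186,700 × 0.11 = $20,537
Cap limit = $23,000 × 1.08 = $24,840
Taxable assessed value = min($20,537, $24,840) = $20,537 (cap does not bind)
City of Linden: $20,537 × 0.00255 = $52.36935
Willowmere Unified SD: $20,537 × 0.02229 = $457.76973
Ironvale County: $20,537 × 0.0137 = $281.3569
Total = $791.49598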